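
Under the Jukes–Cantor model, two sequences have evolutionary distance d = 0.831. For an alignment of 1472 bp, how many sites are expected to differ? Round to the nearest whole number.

739

Invert JC69: p = (3/4)(1 − e^(−4d/3)) = 0.75 × (1 − e^(-1.108)) = 0.75 × (1 − 0.330219) = 0.502336.
Expected differing sites = pL ≈ 0.502336 × 1472 = 739.438592 ≈ 739.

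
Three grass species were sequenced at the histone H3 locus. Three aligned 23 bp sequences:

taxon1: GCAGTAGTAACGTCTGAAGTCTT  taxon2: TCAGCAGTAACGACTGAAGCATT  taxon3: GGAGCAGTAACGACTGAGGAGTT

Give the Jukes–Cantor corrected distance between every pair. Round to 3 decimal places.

taxon1–taxon2: 5/23 sites differ → p ≈ 0.217391, d = −0.75 ln(1 − 0.289855) = 0.256715 ≈ 0.257.
taxon1–taxon3: 6/23 sites differ → p ≈ 0.26087, d = −0.75 ln(1 − 0.347827) = 0.320584 ≈ 0.321.
taxon2–taxon3: 5/23 sites differ → p ≈ 0.217391, d = −0.75 ln(1 − 0.289855) = 0.256715 ≈ 0.257.

d(taxon1,taxon2) = 0.257, d(taxon1,taxon3) = 0.321, d(taxon2,taxon3) = 0.257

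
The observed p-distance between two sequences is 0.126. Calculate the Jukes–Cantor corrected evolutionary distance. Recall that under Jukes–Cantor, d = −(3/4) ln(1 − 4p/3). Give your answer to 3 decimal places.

d = −(3/4) ln(1 − 4p/3) = −0.75 ln(1 − 0.168) = −0.75 ln(0.832)
  = −0.75 × (-0.183923) = 0.137942 substitutions/site.

0.138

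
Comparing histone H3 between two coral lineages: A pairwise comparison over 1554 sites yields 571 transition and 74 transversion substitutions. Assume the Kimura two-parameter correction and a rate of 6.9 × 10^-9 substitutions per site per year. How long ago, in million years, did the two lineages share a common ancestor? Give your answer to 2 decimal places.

P = 571/1554 ≈ 0.367439 and Q = 74/1554 ≈ 0.047619.
Under the Kimura two-parameter model, d = −½ ln(1 − 2P − Q) − ¼ ln(1 − 2Q).
1 − 2P − Q = 0.217503, giving −½ ln(0.217503) = 0.762771.
1 − 2Q = 0.904762, giving −¼ ln(0.904762) = 0.025021.
d = 0.762771 + 0.025021 = 0.787792.
Under a molecular clock d = 2μt, so t = d/(2μ) = 0.787792 / (2 × 6.9 × 10^-9) = 57.09 million years.

57.09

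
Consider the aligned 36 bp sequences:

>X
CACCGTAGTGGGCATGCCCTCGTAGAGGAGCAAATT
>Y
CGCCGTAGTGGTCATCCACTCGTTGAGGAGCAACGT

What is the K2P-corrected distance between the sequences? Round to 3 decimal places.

Of 36 sites, 1 differences are transitions and 6 are transversions, so P = 1/36 ≈ 0.027778 and Q = 6/36 ≈ 0.166667.
Under the Kimura two-parameter model, d = −½ ln(1 − 2P − Q) − ¼ ln(1 − 2Q).
1 − 2P − Q = 0.777777, giving −½ ln(0.777777) = 0.125658.
1 − 2Q = 0.666666, giving −¼ ln(0.666666) = 0.101367.
d = 0.125658 + 0.101367 = 0.227025.

0.227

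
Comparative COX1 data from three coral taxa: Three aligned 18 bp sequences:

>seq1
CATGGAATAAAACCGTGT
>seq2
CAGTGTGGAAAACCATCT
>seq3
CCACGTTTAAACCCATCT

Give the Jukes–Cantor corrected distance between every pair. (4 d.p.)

d(seq1,seq2) = 0.5482, d(seq1,seq3) = 0.6735, d(seq2,seq3) = 0.4408

seq1–seq2: 7/18 sites differ → p ≈ 0.388889, d = −0.75 ln(1 − 0.518519) = 0.548166 ≈ 0.5482.
seq1–seq3: 8/18 sites differ → p ≈ 0.444444, d = −0.75 ln(1 − 0.592592) = 0.673455 ≈ 0.6735.
seq2–seq3: 6/18 sites differ → p ≈ 0.333333, d = −0.75 ln(1 − 0.444444) = 0.440839 ≈ 0.4408.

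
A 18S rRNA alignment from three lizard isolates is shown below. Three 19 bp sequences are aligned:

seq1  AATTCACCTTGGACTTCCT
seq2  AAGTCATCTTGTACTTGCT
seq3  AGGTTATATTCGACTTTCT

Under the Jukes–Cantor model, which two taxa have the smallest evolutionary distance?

seq1 and seq2

seq1–seq2: 4/19 differ, p = 0.211, d = 0.247.
seq1–seq3: 7/19 differ, p = 0.368, d = 0.507.
seq2–seq3: 6/19 differ, p = 0.316, d = 0.410.
The smallest distance is between seq1 and seq2.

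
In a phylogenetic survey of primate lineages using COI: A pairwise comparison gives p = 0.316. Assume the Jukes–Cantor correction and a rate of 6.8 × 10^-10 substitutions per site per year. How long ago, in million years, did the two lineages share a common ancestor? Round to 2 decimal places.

301.67

d = −(3/4) ln(1 − 4p/3) = −0.75 ln(1 − 0.421333) = −0.75 ln(0.578667)
  = −0.75 × (-0.547028) = 0.410271 substitutions/site.
Under a molecular clock d = 2μt, so t = d/(2μ) = 0.410271 / (2 × 6.8 × 10^-10) = 301.67 million years.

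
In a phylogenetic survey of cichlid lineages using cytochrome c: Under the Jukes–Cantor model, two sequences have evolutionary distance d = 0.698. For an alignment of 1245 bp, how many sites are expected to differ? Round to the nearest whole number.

566

Invert JC69: p = (3/4)(1 − e^(−4d/3)) = 0.75 × (1 − e^(-0.930667)) = 0.75 × (1 − 0.394291) = 0.454282.
Expected differing sites = pL ≈ 0.454282 × 1245 = 565.58109 ≈ 566.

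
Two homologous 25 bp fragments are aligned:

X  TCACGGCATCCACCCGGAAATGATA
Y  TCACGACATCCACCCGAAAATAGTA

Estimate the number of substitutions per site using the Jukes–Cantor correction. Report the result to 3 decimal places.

0.180

The sequences differ at 4 of 25 sites (6, 17, 22, 23), so p = 4/25 = 0.16.
d = −(3/4) ln(1 − 4p/3) = −0.75 ln(1 − 0.213333) = −0.75 ln(0.786667)
  = −0.75 × (-0.239950) = 0.179963 substitutions/site.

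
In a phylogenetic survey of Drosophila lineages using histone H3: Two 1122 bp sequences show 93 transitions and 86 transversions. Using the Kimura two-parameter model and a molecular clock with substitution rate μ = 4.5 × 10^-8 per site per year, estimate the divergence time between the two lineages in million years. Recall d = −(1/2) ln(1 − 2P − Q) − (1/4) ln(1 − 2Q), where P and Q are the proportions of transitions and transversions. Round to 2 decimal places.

P = 93/1122 ≈ 0.082888 and Q = 86/1122 ≈ 0.076649.
Under the Kimura two-parameter model, d = −½ ln(1 − 2P − Q) − ¼ ln(1 − 2Q).
1 − 2P − Q = 0.757575, giving −½ ln(0.757575) = 0.138816.
1 − 2Q = 0.846702, giving −¼ ln(0.846702) = 0.041602.
d = 0.138816 + 0.041602 = 0.180418.
Under a molecular clock d = 2μt, so t = d/(2μ) = 0.180418 / (2 × 4.5 × 10^-8) = 2.00 million years.

2.00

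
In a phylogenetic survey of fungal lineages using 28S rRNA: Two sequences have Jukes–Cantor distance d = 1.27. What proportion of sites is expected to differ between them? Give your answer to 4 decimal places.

p = (3/4)(1 − e^(−4d/3)) = 0.75 × (1 − e^(-1.693333)) = 0.75 × (1 − 0.183906) = 0.612071.

0.6121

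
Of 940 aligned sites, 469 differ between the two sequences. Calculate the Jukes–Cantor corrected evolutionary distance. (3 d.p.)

p = 469/940 ≈ 0.498936.
d = −(3/4) ln(1 − 4p/3) = −0.75 ln(1 − 0.665248) = −0.75 ln(0.334752)
  = −0.75 × (-1.094365) = 0.820774 substitutions/site.

0.821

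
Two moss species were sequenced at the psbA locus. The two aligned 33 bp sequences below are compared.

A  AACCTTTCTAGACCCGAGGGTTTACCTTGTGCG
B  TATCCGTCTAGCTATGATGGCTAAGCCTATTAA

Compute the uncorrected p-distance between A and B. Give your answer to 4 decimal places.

0.5152

The sequences differ at 17 of 33 positions.
p = 17/33 = 0.515151… ≈ 0.5152 (to 4 d.p.).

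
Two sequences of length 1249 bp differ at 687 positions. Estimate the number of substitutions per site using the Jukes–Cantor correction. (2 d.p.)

0.99

p = 687/1249 ≈ 0.55004.
d = −(3/4) ln(1 − 4p/3) = −0.75 ln(1 − 0.733387) = −0.75 ln(0.266613)
  = −0.75 × (-1.321957) = 0.991468 substitutions/site.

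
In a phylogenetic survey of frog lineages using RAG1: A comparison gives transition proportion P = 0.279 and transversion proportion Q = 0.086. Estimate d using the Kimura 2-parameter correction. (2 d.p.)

Under the Kimura two-parameter model, d = −½ ln(1 − 2P − Q) − ¼ ln(1 − 2Q).
1 − 2P − Q = 0.356, giving −½ ln(0.356) = 0.516412.
1 − 2Q = 0.828, giving −¼ ln(0.828) = 0.047186.
d = 0.516412 + 0.047186 = 0.563598.

0.56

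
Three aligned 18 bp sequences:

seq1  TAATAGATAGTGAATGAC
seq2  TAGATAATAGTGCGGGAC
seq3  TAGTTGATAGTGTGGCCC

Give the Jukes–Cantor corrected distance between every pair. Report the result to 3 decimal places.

seq1–seq2: 7/18 sites differ → p ≈ 0.388889, d = −0.75 ln(1 − 0.518519) = 0.548166 ≈ 0.548.
seq1–seq3: 7/18 sites differ → p ≈ 0.388889, d = −0.75 ln(1 − 0.518519) = 0.548166 ≈ 0.548.
seq2–seq3: 5/18 sites differ → p ≈ 0.277778, d = −0.75 ln(1 − 0.370371) = 0.346968 ≈ 0.347.

d(seq1,seq2) = 0.548, d(seq1,seq3) = 0.548, d(seq2,seq3) = 0.347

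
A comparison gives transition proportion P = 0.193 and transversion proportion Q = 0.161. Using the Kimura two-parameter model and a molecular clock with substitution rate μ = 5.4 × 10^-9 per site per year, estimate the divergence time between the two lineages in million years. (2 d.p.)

45.66

Under the Kimura two-parameter model, d = −½ ln(1 − 2P − Q) − ¼ ln(1 − 2Q).
1 − 2P − Q = 0.453, giving −½ ln(0.453) = 0.395932.
1 − 2Q = 0.678, giving −¼ ln(0.678) = 0.097152.
d = 0.395932 + 0.097152 = 0.493084.
Under a molecular clock d = 2μt, so t = d/(2μ) = 0.493084 / (2 × 5.4 × 10^-9) = 45.66 million years.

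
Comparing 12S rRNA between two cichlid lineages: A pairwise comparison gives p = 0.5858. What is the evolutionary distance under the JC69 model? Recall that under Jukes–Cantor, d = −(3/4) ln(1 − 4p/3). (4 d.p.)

d = −(3/4) ln(1 − 4p/3) = −0.75 ln(1 − 0.781067) = −0.75 ln(0.218933)
  = −0.75 × (-1.518990) = 1.139243 substitutions/site.

1.1392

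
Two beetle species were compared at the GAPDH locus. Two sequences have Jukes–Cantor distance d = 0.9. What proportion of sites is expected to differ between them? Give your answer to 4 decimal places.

p = (3/4)(1 − e^(−4d/3)) = 0.75 × (1 − e^(-1.2)) = 0.75 × (1 − 0.301194) = 0.524105.

0.5241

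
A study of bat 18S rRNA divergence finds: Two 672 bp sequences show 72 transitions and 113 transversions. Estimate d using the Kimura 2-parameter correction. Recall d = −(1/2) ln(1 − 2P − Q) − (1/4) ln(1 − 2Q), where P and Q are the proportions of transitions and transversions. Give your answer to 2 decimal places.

0.34

P = 72/672 ≈ 0.107143 and Q = 113/672 ≈ 0.168155.
Under the Kimura two-parameter model, d = −½ ln(1 − 2P − Q) − ¼ ln(1 − 2Q).
1 − 2P − Q = 0.617559, giving −½ ln(0.617559) = 0.240990.
1 − 2Q = 0.66369, giving −¼ ln(0.66369) = 0.102485.
d = 0.240990 + 0.102485 = 0.343475.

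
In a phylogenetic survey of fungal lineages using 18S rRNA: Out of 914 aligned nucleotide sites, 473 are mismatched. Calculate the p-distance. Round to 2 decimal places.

0.52

p = 473/914 = 0.517505… ≈ 0.52 (to 2 d.p.).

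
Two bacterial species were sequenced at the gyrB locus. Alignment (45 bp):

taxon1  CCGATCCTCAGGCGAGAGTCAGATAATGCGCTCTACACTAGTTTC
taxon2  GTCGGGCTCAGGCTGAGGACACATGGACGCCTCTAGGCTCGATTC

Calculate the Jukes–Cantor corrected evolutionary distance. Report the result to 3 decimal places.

The sequences differ at 22 of 45 sites, so p = 22/45 ≈ 0.488889.
d = −(3/4) ln(1 − 4p/3) = −0.75 ln(1 − 0.651852) = −0.75 ln(0.348148)
  = −0.75 × (-1.055128) = 0.791346 substitutions/site.

0.791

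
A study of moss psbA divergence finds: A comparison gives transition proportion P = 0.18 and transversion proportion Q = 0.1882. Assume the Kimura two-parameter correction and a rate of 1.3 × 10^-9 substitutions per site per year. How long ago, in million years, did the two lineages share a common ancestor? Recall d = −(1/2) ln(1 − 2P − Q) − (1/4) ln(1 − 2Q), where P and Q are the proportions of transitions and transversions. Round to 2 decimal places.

Under the Kimura two-parameter model, d = −½ ln(1 − 2P − Q) − ¼ ln(1 − 2Q).
1 − 2P − Q = 0.4518, giving −½ ln(0.4518) = 0.397258.
1 − 2Q = 0.6236, giving −¼ ln(0.6236) = 0.118062.
d = 0.397258 + 0.118062 = 0.515320.
Under a molecular clock d = 2μt, so t = d/(2μ) = 0.515320 / (2 × 1.3 × 10^-9) = 198.20 million years.

198.20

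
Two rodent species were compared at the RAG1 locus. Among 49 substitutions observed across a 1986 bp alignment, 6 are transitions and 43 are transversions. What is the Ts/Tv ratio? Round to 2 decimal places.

0.14

R = 6/43 = 0.139534… ≈ 0.14 (to 2 d.p.).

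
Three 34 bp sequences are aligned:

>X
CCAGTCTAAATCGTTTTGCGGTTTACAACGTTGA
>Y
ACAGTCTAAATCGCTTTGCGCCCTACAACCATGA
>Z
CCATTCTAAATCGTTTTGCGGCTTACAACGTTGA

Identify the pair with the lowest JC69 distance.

X–Y: 7/34 differ, p = 0.206, d = 0.241.
X–Z: 2/34 differ, p = 0.059, d = 0.061.
Y–Z: 7/34 differ, p = 0.206, d = 0.241.
The smallest distance is between X and Z.

X and Z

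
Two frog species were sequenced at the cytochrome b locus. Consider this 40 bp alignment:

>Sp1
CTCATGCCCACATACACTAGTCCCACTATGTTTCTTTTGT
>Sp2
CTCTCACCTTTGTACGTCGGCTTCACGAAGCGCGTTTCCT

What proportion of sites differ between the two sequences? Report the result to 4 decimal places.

The sequences differ at 22 of 40 positions.
p = 22/40 = 0.5500.

0.5500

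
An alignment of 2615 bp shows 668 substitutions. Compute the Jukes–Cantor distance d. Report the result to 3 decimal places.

0.312

p = 668/2615 ≈ 0.255449.
d = −(3/4) ln(1 − 4p/3) = −0.75 ln(1 − 0.340599) = −0.75 ln(0.659401)
  = −0.75 × (-0.416423) = 0.312317 substitutions/site.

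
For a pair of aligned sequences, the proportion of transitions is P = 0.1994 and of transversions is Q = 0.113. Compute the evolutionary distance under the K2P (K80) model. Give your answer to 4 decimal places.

Under the Kimura two-parameter model, d = −½ ln(1 − 2P − Q) − ¼ ln(1 − 2Q).
1 − 2P − Q = 0.4882, giving −½ ln(0.4882) = 0.358515.
1 − 2Q = 0.774, giving −¼ ln(0.774) = 0.064046.
d = 0.358515 + 0.064046 = 0.422561.

0.4226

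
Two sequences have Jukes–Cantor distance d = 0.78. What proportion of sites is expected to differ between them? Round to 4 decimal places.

p = (3/4)(1 − e^(−4d/3)) = 0.75 × (1 − e^(-1.04)) = 0.75 × (1 − 0.353455) = 0.484909.

0.4849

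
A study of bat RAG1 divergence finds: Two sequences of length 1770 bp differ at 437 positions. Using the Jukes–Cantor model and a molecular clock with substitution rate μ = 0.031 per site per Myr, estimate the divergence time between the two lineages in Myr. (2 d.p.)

4.83

p = 437/1770 ≈ 0.246893.
d = −(3/4) ln(1 − 4p/3) = −0.75 ln(1 − 0.329191) = −0.75 ln(0.670809)
  = −0.75 × (-0.399271) = 0.299453 substitutions/site.
Under a molecular clock d = 2μt, so t = d/(2μ) = 0.299453 / (2 × 0.031) = 4.83 Myr.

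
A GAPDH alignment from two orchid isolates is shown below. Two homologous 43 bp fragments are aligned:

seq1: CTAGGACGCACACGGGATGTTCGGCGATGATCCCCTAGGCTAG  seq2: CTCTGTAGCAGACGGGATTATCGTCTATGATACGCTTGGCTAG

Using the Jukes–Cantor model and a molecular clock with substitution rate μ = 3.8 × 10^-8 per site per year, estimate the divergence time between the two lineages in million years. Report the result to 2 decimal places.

4.59

The sequences differ at 12 of 43 sites, so p = 12/43 ≈ 0.27907.
d = −(3/4) ln(1 − 4p/3) = −0.75 ln(1 − 0.372093) = −0.75 ln(0.627907)
  = −0.75 × (-0.465363) = 0.349022 substitutions/site.
Under a molecular clock d = 2μt, so t = d/(2μ) = 0.349022 / (2 × 3.8 × 10^-8) = 4.59 million years.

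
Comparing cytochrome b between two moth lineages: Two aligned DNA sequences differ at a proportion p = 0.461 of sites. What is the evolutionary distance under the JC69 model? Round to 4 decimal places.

d = −(3/4) ln(1 − 4p/3) = −0.75 ln(1 − 0.614667) = −0.75 ln(0.385333)
  = −0.75 × (-0.953647) = 0.715235 substitutions/site.

0.7152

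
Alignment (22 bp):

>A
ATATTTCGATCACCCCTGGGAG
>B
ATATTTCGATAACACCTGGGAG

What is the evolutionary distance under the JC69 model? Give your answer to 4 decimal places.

The sequences differ at 2 of 22 sites (11, 14), so p = 2/22 ≈ 0.090909.
d = −(3/4) ln(1 − 4p/3) = −0.75 ln(1 − 0.121212) = −0.75 ln(0.878788)
  = −0.75 × (-0.129212) = 0.096909 substitutions/site.

0.0969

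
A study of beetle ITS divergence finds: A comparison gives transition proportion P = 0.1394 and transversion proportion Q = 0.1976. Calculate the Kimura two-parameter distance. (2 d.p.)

0.45

Under the Kimura two-parameter model, d = −½ ln(1 − 2P − Q) − ¼ ln(1 − 2Q).
1 − 2P − Q = 0.5236, giving −½ ln(0.5236) = 0.323514.
1 − 2Q = 0.6048, giving −¼ ln(0.6048) = 0.125714.
d = 0.323514 + 0.125714 = 0.449228.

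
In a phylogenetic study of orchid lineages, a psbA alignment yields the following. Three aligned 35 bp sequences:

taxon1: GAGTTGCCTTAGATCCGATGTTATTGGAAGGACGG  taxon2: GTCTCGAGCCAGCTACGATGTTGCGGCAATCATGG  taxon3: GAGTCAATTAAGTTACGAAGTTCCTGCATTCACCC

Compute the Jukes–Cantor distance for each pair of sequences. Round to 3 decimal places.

taxon1–taxon2: 16/35 sites differ → p ≈ 0.457143, d = −0.75 ln(1 − 0.609524) = 0.705292 ≈ 0.705.
taxon1–taxon3: 16/35 sites differ → p ≈ 0.457143, d = −0.75 ln(1 − 0.609524) = 0.705292 ≈ 0.705.
taxon2–taxon3: 14/35 sites differ → p = 0.4, d = −0.75 ln(1 − 0.533333) = 0.571605 ≈ 0.572.

d(taxon1,taxon2) = 0.705, d(taxon1,taxon3) = 0.705, d(taxon2,taxon3) = 0.572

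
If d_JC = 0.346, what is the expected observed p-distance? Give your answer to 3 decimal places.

p = (3/4)(1 − e^(−4d/3)) = 0.75 × (1 − e^(-0.461333)) = 0.75 × (1 − 0.630443) = 0.277168.

0.277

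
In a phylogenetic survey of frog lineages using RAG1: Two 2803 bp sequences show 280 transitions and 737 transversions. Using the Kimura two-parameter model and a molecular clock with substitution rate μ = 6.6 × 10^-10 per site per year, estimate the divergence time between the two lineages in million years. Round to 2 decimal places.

P = 280/2803 ≈ 0.099893 and Q = 737/2803 ≈ 0.262933.
Under the Kimura two-parameter model, d = −½ ln(1 − 2P − Q) − ¼ ln(1 − 2Q).
1 − 2P − Q = 0.537281, giving −½ ln(0.537281) = 0.310617.
1 − 2Q = 0.474134, giving −¼ ln(0.474134) = 0.186566.
d = 0.310617 + 0.186566 = 0.497183.
Under a molecular clock d = 2μt, so t = d/(2μ) = 0.497183 / (2 × 6.6 × 10^-10) = 376.65 million years.

376.65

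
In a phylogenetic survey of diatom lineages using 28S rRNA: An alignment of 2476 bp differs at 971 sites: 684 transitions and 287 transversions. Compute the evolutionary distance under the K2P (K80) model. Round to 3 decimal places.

0.618

P = 684/2476 ≈ 0.276252 and Q = 287/2476 ≈ 0.115913.
Under the Kimura two-parameter model, d = −½ ln(1 − 2P − Q) − ¼ ln(1 − 2Q).
1 − 2P − Q = 0.331583, giving −½ ln(0.331583) = 0.551939.
1 − 2Q = 0.768174, giving −¼ ln(0.768174) = 0.065935.
d = 0.551939 + 0.065935 = 0.617874.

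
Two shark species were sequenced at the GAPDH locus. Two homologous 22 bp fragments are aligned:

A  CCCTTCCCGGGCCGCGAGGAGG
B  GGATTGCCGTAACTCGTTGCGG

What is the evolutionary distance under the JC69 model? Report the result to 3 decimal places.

0.824

The sequences differ at 11 of 22 sites, so p = 11/22 = 0.5.
d = −(3/4) ln(1 − 4p/3) = −0.75 ln(1 − 0.666667) = −0.75 ln(0.333333)
  = −0.75 × (-1.098613) = 0.823960 substitutions/site.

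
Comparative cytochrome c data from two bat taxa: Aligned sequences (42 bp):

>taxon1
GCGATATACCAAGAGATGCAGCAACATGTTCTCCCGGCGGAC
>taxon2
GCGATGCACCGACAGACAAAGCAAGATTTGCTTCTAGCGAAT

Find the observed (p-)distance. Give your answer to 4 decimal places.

The sequences differ at 15 of 42 positions.
p = 15/42 = 0.357142… ≈ 0.3571 (to 4 d.p.).

0.3571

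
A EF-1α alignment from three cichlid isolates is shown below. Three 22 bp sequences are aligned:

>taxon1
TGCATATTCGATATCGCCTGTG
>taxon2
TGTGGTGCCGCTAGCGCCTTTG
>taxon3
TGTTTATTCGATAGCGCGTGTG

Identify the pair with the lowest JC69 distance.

taxon1–taxon2: 9/22 differ, p = 0.409, d = 0.591.
taxon1–taxon3: 4/22 differ, p = 0.182, d = 0.208.
taxon2–taxon3: 8/22 differ, p = 0.364, d = 0.497.
The smallest distance is between taxon1 and taxon3.

taxon1 and taxon3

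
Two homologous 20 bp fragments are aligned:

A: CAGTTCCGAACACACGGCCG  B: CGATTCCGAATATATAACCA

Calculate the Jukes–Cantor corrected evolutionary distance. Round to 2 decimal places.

The sequences differ at 8 of 20 sites (2, 3, 11, 13, 15, 16, 17, 20), so p = 8/20 = 0.4.
d = −(3/4) ln(1 − 4p/3) = −0.75 ln(1 − 0.533333) = −0.75 ln(0.466667)
  = −0.75 × (-0.762139) = 0.571604 substitutions/site.

0.57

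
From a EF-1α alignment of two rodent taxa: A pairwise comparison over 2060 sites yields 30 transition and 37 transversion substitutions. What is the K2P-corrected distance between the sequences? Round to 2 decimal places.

0.03

P = 30/2060 ≈ 0.014563 and Q = 37/2060 ≈ 0.017961.
Under the Kimura two-parameter model, d = −½ ln(1 − 2P − Q) − ¼ ln(1 − 2Q).
1 − 2P − Q = 0.952913, giving −½ ln(0.952913) = 0.024116.
1 − 2Q = 0.964078, giving −¼ ln(0.964078) = 0.009146.
d = 0.024116 + 0.009146 = 0.033262.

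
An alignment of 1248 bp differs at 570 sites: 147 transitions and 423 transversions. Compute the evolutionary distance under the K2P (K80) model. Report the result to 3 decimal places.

0.710

P = 147/1248 ≈ 0.117788 and Q = 423/1248 ≈ 0.338942.
Under the Kimura two-parameter model, d = −½ ln(1 − 2P − Q) − ¼ ln(1 − 2Q).
1 − 2P − Q = 0.425482, giving −½ ln(0.425482) = 0.427266.
1 − 2Q = 0.322116, giving −¼ ln(0.322116) = 0.283211.
d = 0.427266 + 0.283211 = 0.710477.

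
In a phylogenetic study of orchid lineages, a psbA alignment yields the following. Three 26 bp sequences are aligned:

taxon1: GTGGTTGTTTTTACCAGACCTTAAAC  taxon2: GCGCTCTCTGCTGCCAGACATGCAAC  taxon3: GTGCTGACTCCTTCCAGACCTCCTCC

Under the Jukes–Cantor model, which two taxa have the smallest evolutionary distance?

taxon2 and taxon3

taxon1–taxon2: 11/26 differ, p = 0.423, d = 0.623.
taxon1–taxon3: 11/26 differ, p = 0.423, d = 0.623.
taxon2–taxon3: 9/26 differ, p = 0.346, d = 0.464.
The smallest distance is between taxon2 and taxon3.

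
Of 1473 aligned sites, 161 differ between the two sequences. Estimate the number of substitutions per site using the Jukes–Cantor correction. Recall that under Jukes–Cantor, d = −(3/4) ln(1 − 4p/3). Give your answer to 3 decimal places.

0.118

p = 161/1473 ≈ 0.109301.
d = −(3/4) ln(1 − 4p/3) = −0.75 ln(1 − 0.145735) = −0.75 ln(0.854265)
  = −0.75 × (-0.157514) = 0.118136 substitutions/site.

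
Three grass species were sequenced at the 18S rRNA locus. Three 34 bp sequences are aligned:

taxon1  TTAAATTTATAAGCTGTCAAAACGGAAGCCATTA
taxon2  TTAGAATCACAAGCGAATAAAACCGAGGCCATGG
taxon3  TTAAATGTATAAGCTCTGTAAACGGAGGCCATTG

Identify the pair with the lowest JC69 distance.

taxon1–taxon2: 12/34 differ, p = 0.353, d = 0.477.
taxon1–taxon3: 6/34 differ, p = 0.176, d = 0.201.
taxon2–taxon3: 12/34 differ, p = 0.353, d = 0.477.
The smallest distance is between taxon1 and taxon3.

taxon1 and taxon3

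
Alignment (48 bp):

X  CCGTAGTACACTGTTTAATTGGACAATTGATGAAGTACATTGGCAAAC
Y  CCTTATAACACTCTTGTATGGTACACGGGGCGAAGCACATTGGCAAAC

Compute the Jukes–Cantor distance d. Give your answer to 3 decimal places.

The sequences differ at 14 of 48 sites, so p = 14/48 ≈ 0.291667.
d = −(3/4) ln(1 − 4p/3) = −0.75 ln(1 − 0.388889) = −0.75 ln(0.611111)
  = −0.75 × (-0.492477) = 0.369358 substitutions/site.

0.369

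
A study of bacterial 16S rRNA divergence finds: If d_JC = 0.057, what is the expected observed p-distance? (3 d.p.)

p = (3/4)(1 − e^(−4d/3)) = 0.75 × (1 − e^(-0.076)) = 0.75 × (1 − 0.926816) = 0.054888.

0.055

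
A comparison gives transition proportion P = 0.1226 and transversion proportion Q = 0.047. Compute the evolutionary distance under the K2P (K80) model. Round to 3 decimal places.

0.197

Under the Kimura two-parameter model, d = −½ ln(1 − 2P − Q) − ¼ ln(1 − 2Q).
1 − 2P − Q = 0.7078, giving −½ ln(0.7078) = 0.172797.
1 − 2Q = 0.906, giving −¼ ln(0.906) = 0.024679.
d = 0.172797 + 0.024679 = 0.197476.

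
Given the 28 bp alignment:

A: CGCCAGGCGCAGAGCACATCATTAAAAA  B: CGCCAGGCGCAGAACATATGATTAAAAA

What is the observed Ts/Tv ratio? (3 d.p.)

2.000

Transitions are A↔G and C↔T; transversions are all other mismatches.
Transitions: 2. Transversions: 1.
R = 2/1 = 2.000.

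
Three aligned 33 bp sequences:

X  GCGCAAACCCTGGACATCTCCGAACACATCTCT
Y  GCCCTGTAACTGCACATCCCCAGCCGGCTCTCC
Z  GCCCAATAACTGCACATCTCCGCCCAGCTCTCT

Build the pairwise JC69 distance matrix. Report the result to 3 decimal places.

X–Y: 15/33 sites differ → p ≈ 0.454545, d = −0.75 ln(1 − 0.60606) = 0.698667 ≈ 0.699.
X–Z: 9/33 sites differ → p ≈ 0.272727, d = −0.75 ln(1 − 0.363636) = 0.338988 ≈ 0.339.
Y–Z: 7/33 sites differ → p ≈ 0.212121, d = −0.75 ln(1 − 0.282828) = 0.249330 ≈ 0.249.

d(X,Y) = 0.699, d(X,Z) = 0.339, d(Y,Z) = 0.249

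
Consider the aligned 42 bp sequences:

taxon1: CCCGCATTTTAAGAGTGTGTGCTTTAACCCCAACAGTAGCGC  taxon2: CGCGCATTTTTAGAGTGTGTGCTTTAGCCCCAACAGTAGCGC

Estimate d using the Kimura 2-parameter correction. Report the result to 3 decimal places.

0.075

Of 42 sites, 1 differences are transitions and 2 are transversions, so P = 1/42 ≈ 0.02381 and Q = 2/42 ≈ 0.047619.
Under the Kimura two-parameter model, d = −½ ln(1 − 2P − Q) − ¼ ln(1 − 2Q).
1 − 2P − Q = 0.904761, giving −½ ln(0.904761) = 0.050042.
1 − 2Q = 0.904762, giving −¼ ln(0.904762) = 0.025021.
d = 0.050042 + 0.025021 = 0.075063.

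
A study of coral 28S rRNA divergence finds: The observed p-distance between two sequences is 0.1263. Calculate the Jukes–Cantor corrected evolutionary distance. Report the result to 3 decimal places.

0.138

d = −(3/4) ln(1 − 4p/3) = −0.75 ln(1 − 0.1684) = −0.75 ln(0.8316)
  = −0.75 × (-0.184404) = 0.138303 substitutions/site.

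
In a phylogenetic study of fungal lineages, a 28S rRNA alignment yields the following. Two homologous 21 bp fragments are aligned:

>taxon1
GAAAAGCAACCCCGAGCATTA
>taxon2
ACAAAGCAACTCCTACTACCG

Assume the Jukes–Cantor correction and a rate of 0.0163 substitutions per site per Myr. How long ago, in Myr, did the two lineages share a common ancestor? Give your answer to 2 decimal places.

19.49

The sequences differ at 9 of 21 sites (1, 2, 11, 14, 16, 17, 19, 20, 21), so p = 9/21 ≈ 0.428571.
d = −(3/4) ln(1 − 4p/3) = −0.75 ln(1 − 0.571428) = −0.75 ln(0.428572)
  = −0.75 × (-0.847297) = 0.635473 substitutions/site.
Under a molecular clock d = 2μt, so t = d/(2μ) = 0.635473 / (2 × 0.0163) = 19.49 Myr.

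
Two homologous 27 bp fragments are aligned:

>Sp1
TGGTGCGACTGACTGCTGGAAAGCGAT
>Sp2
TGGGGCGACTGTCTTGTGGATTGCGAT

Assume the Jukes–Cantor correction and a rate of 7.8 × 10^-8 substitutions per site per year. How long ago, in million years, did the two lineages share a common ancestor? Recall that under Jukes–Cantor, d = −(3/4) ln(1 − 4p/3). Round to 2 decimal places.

The sequences differ at 6 of 27 sites (4, 12, 15, 16, 21, 22), so p = 6/27 ≈ 0.222222.
d = −(3/4) ln(1 − 4p/3) = −0.75 ln(1 − 0.296296) = −0.75 ln(0.703704)
  = −0.75 × (-0.351397) = 0.263548 substitutions/site.
Under a molecular clock d = 2μt, so t = d/(2μ) = 0.263548 / (2 × 7.8 × 10^-8) = 1.69 million years.

1.69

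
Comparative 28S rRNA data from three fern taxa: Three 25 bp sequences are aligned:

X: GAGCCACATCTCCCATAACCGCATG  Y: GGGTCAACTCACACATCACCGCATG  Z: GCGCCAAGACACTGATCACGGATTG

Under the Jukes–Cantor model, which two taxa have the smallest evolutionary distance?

X–Y: 7/25 differ, p = 0.280, d = 0.351.
X–Z: 11/25 differ, p = 0.440, d = 0.663.
Y–Z: 9/25 differ, p = 0.360, d = 0.490.
The smallest distance is between X and Y.

X and Y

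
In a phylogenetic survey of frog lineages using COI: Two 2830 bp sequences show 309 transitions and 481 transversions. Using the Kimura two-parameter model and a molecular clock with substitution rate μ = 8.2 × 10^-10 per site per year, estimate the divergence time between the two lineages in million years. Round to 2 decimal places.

P = 309/2830 ≈ 0.109187 and Q = 481/2830 ≈ 0.169965.
Under the Kimura two-parameter model, d = −½ ln(1 − 2P − Q) − ¼ ln(1 − 2Q).
1 − 2P − Q = 0.611661, giving −½ ln(0.611661) = 0.245789.
1 − 2Q = 0.66007, giving −¼ ln(0.66007) = 0.103852.
d = 0.245789 + 0.103852 = 0.349641.
Under a molecular clock d = 2μt, so t = d/(2μ) = 0.349641 / (2 × 8.2 × 10^-10) = 213.20 million years.

213.20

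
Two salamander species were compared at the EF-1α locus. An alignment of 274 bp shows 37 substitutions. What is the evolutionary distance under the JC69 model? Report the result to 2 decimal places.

p = 37/274 ≈ 0.135036.
d = −(3/4) ln(1 − 4p/3) = −0.75 ln(1 − 0.180048) = −0.75 ln(0.819952)
  = −0.75 × (-0.198509) = 0.148882 substitutions/site.

0.15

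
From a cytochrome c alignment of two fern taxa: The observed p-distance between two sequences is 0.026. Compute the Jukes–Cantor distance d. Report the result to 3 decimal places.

0.026

d = −(3/4) ln(1 − 4p/3) = −0.75 ln(1 − 0.034667) = −0.75 ln(0.965333)
  = −0.75 × (-0.035282) = 0.026462 substitutions/site.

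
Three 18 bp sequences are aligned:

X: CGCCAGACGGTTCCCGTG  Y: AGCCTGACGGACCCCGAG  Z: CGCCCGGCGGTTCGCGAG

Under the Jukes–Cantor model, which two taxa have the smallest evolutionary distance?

X and Z

X–Y: 5/18 differ, p = 0.278, d = 0.347.
X–Z: 4/18 differ, p = 0.222, d = 0.264.
Y–Z: 6/18 differ, p = 0.333, d = 0.441.
The smallest distance is between X and Z.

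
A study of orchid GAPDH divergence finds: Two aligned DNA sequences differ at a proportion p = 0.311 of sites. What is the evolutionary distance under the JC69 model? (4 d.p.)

0.4017

d = −(3/4) ln(1 − 4p/3) = −0.75 ln(1 − 0.414667) = −0.75 ln(0.585333)
  = −0.75 × (-0.535574) = 0.401681 substitutions/site.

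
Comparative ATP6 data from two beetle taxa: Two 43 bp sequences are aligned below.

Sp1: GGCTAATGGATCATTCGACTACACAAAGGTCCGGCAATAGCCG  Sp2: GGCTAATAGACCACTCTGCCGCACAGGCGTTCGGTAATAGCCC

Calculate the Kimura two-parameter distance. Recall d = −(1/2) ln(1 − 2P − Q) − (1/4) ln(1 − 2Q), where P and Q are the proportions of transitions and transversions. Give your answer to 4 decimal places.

Of 43 sites, 10 differences are transitions and 3 are transversions, so P = 10/43 ≈ 0.232558 and Q = 3/43 ≈ 0.069767.
Under the Kimura two-parameter model, d = −½ ln(1 − 2P − Q) − ¼ ln(1 − 2Q).
1 − 2P − Q = 0.465117, giving −½ ln(0.465117) = 0.382733.
1 − 2Q = 0.860466, giving −¼ ln(0.860466) = 0.037570.
d = 0.382733 + 0.037570 = 0.420303.

0.4203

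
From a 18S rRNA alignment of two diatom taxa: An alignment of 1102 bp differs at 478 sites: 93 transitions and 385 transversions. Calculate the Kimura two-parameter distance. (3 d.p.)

0.665

P = 93/1102 ≈ 0.084392 and Q = 385/1102 ≈ 0.349365.
Under the Kimura two-parameter model, d = −½ ln(1 − 2P − Q) − ¼ ln(1 − 2Q).
1 − 2P − Q = 0.481851, giving −½ ln(0.481851) = 0.365060.
1 − 2Q = 0.30127, giving −¼ ln(0.30127) = 0.299937.
d = 0.365060 + 0.299937 = 0.664997.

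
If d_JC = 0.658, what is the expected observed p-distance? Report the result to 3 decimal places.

p = (3/4)(1 − e^(−4d/3)) = 0.75 × (1 − e^(-0.877333)) = 0.75 × (1 − 0.415891) = 0.438082.

0.438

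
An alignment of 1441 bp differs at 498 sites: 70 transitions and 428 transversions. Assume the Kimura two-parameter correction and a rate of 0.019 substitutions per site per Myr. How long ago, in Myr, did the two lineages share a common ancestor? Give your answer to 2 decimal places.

12.52

P = 70/1441 ≈ 0.048577 and Q = 428/1441 ≈ 0.297016.
Under the Kimura two-parameter model, d = −½ ln(1 − 2P − Q) − ¼ ln(1 − 2Q).
1 − 2P − Q = 0.60583, giving −½ ln(0.60583) = 0.250578.
1 − 2Q = 0.405968, giving −¼ ln(0.405968) = 0.225370.
d = 0.250578 + 0.225370 = 0.475948.
Under a molecular clock d = 2μt, so t = d/(2μ) = 0.475948 / (2 × 0.019) = 12.52 Myr.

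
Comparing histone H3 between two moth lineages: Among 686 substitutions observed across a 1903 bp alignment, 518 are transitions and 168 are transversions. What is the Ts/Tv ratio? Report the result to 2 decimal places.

3.08

R = 518/168 = 3.083333… ≈ 3.08 (to 2 d.p.).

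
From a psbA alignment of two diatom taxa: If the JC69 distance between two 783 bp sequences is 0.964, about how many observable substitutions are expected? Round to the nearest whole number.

425

Invert JC69: p = (3/4)(1 − e^(−4d/3)) = 0.75 × (1 − e^(-1.285333)) = 0.75 × (1 − 0.276558) = 0.542582.
Expected differing sites = pL ≈ 0.542582 × 783 = 424.841706 ≈ 425.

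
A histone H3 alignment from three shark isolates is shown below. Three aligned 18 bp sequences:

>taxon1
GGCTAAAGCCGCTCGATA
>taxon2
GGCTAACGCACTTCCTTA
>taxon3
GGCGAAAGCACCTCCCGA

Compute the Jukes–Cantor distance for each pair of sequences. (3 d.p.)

d(taxon1,taxon2) = 0.441, d(taxon1,taxon3) = 0.441, d(taxon2,taxon3) = 0.347

taxon1–taxon2: 6/18 sites differ → p ≈ 0.333333, d = −0.75 ln(1 − 0.444444) = 0.440839 ≈ 0.441.
taxon1–taxon3: 6/18 sites differ → p ≈ 0.333333, d = −0.75 ln(1 − 0.444444) = 0.440839 ≈ 0.441.
taxon2–taxon3: 5/18 sites differ → p ≈ 0.277778, d = −0.75 ln(1 − 0.370371) = 0.346968 ≈ 0.347.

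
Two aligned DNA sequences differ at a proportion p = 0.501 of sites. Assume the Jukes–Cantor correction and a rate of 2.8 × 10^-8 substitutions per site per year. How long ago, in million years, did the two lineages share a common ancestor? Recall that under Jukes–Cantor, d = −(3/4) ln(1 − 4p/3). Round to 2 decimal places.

d = −(3/4) ln(1 − 4p/3) = −0.75 ln(1 − 0.668) = −0.75 ln(0.332)
  = −0.75 × (-1.102620) = 0.826965 substitutions/site.
Under a molecular clock d = 2μt, so t = d/(2μ) = 0.826965 / (2 × 2.8 × 10^-8) = 14.77 million years.

14.77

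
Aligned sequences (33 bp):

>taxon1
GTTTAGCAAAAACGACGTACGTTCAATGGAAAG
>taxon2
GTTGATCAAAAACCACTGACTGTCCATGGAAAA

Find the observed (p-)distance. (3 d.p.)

0.273

The sequences differ at 9 of 33 positions (sites 4, 6, 14, 17, 18, 21, 22, 25, 33).
p = 9/33 = 0.272727… ≈ 0.273 (to 3 d.p.).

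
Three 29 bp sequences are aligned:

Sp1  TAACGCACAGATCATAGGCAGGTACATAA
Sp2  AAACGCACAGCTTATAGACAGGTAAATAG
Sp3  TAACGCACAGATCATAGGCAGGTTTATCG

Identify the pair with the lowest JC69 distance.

Sp1–Sp2: 6/29 differ, p = 0.207, d = 0.242.
Sp1–Sp3: 4/29 differ, p = 0.138, d = 0.152.
Sp2–Sp3: 7/29 differ, p = 0.241, d = 0.291.
The smallest distance is between Sp1 and Sp3.

Sp1 and Sp3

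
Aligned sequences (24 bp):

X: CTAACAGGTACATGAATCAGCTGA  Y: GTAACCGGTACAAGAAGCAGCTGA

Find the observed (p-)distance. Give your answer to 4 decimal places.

0.1667

The sequences differ at 4 of 24 positions (sites 1, 6, 13, 17).
p = 4/24 = 0.166666… ≈ 0.1667 (to 4 d.p.).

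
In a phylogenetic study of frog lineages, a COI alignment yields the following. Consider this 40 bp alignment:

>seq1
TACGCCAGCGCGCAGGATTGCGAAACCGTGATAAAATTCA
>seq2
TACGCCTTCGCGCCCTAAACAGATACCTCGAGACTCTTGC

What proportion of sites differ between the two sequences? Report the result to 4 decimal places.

The sequences differ at 18 of 40 positions.
p = 18/40 = 0.4500.

0.4500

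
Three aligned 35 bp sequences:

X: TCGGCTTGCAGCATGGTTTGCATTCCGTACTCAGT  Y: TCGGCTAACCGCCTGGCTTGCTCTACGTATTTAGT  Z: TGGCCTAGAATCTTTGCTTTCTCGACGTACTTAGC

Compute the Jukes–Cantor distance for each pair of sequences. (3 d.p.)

d(X,Y) = 0.360, d(X,Z) = 0.635, d(Y,Z) = 0.458

X–Y: 10/35 sites differ → p ≈ 0.285714, d = −0.75 ln(1 − 0.380952) = 0.359679 ≈ 0.360.
X–Z: 15/35 sites differ → p ≈ 0.428571, d = −0.75 ln(1 − 0.571428) = 0.635472 ≈ 0.635.
Y–Z: 12/35 sites differ → p ≈ 0.342857, d = −0.75 ln(1 − 0.457143) = 0.458182 ≈ 0.458.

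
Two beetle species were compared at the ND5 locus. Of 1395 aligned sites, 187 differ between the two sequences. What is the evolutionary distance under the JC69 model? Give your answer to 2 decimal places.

p = 187/1395 ≈ 0.13405.
d = −(3/4) ln(1 − 4p/3) = −0.75 ln(1 − 0.178733) = −0.75 ln(0.821267)
  = −0.75 × (-0.196907) = 0.147680 substitutions/site.

0.15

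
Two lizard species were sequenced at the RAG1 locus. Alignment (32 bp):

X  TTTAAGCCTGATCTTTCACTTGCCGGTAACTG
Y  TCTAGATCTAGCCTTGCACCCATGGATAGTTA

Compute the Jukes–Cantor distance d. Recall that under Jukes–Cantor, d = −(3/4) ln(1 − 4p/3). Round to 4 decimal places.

0.9241

The sequences differ at 17 of 32 sites, so p = 17/32 = 0.53125.
d = −(3/4) ln(1 − 4p/3) = −0.75 ln(1 − 0.708333) = −0.75 ln(0.291667)
  = −0.75 × (-1.232143) = 0.924107 substitutions/site.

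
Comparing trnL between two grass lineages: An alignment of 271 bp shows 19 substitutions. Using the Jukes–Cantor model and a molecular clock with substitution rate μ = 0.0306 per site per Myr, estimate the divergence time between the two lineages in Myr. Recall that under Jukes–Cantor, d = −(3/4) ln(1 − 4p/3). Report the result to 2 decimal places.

1.20

p = 19/271 ≈ 0.070111.
d = −(3/4) ln(1 − 4p/3) = −0.75 ln(1 − 0.093481) = −0.75 ln(0.906519)
  = −0.75 × (-0.098143) = 0.073607 substitutions/site.
Under a molecular clock d = 2μt, so t = d/(2μ) = 0.073607 / (2 × 0.0306) = 1.20 Myr.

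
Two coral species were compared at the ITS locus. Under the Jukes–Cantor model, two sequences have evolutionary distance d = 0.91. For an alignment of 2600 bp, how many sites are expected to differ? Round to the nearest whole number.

1370

Invert JC69: p = (3/4)(1 − e^(−4d/3)) = 0.75 × (1 − e^(-1.213333)) = 0.75 × (1 − 0.297205) = 0.527096.
Expected differing sites = pL ≈ 0.527096 × 2600 = 1370.4496 ≈ 1370.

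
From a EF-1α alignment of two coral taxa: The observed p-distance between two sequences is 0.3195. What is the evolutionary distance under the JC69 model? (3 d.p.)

0.416

d = −(3/4) ln(1 − 4p/3) = −0.75 ln(1 − 0.426) = −0.75 ln(0.574)
  = −0.75 × (-0.555126) = 0.416345 substitutions/site.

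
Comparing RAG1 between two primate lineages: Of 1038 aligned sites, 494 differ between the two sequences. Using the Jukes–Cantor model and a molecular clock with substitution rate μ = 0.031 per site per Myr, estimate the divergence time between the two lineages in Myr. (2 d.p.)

12.18

p = 494/1038 ≈ 0.475915.
d = −(3/4) ln(1 − 4p/3) = −0.75 ln(1 − 0.634553) = −0.75 ln(0.365447)
  = −0.75 × (-1.006634) = 0.754976 substitutions/site.
Under a molecular clock d = 2μt, so t = d/(2μ) = 0.754976 / (2 × 0.031) = 12.18 Myr.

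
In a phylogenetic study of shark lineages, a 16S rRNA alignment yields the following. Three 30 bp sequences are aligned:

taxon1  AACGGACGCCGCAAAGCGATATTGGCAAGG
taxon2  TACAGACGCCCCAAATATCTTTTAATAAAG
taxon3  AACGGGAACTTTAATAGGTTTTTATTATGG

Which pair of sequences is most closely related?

taxon1 and taxon2

taxon1–taxon2: 12/30 differ, p = 0.400, d = 0.572.
taxon1–taxon3: 15/30 differ, p = 0.500, d = 0.824.
taxon2–taxon3: 16/30 differ, p = 0.533, d = 0.931.
The smallest distance is between taxon1 and taxon2.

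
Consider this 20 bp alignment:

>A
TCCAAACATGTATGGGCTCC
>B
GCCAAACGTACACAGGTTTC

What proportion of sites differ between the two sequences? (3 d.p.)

0.400

The sequences differ at 8 of 20 positions (sites 1, 8, 10, 11, 13, 14, 17, 19).
p = 8/20 = 0.400.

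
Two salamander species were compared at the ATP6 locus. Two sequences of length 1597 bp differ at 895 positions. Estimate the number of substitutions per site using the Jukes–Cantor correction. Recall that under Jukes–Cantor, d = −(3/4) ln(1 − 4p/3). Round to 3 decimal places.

1.031

p = 895/1597 ≈ 0.560426.
d = −(3/4) ln(1 − 4p/3) = −0.75 ln(1 − 0.747235) = −0.75 ln(0.252765)
  = −0.75 × (-1.375295) = 1.031471 substitutions/site.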